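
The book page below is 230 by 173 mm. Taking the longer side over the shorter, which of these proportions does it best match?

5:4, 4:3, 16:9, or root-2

4:3

Ratio = 230 / 173 ≈ 1.329.
Distances: 5:4 1.250 (Δ 0.079); 4:3 1.333 (Δ 0.004); 16:9 1.778 (Δ 0.449); root-2 1.414 (Δ 0.085).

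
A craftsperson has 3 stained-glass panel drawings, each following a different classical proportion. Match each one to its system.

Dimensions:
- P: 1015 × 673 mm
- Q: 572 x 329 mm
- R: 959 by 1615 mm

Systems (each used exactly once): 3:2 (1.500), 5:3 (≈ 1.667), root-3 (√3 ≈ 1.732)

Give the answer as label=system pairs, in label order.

Ratios: P ≈ 1.508; Q ≈ 1.739; R ≈ 1.684.
Targets: 3:2 ≈ 1.500; 5:3 ≈ 1.667; root-3 ≈ 1.732.

P=3:2, Q=root-3, R=5:3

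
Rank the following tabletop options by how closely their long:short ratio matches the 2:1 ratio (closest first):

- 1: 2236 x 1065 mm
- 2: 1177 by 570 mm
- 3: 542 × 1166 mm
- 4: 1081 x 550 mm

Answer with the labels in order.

4, 2, 1, 3

Ratios: 1 = 2236 / 1065 ≈ 2.100; 2 = 1177 / 570 ≈ 2.065; 3 = 1166 / 542 ≈ 2.151; 4 = 1081 / 550 ≈ 1.965.
|Δ from 2.000|: 1 0.100; 2 0.065; 3 0.151; 4 0.035.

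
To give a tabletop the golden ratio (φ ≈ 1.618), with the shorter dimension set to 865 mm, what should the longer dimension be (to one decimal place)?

1399.6 mm

golden ratio ≈ 1.61803.
Longer side = 865 × 1.61803 ≈ 1399.596 → 1399.6 mm.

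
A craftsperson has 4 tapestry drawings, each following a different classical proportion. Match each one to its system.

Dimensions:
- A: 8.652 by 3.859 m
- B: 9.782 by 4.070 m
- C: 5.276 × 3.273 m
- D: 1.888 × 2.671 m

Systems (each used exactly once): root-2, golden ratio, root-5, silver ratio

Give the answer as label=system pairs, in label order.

A=root-5, B=silver ratio, C=golden ratio, D=root-2

A = 8.652/3.859 ≈ 2.242 → root-5 (2.236)
B = 9.782/4.070 ≈ 2.403 → silver ratio (2.414)
C = 5.276/3.273 ≈ 1.612 → golden ratio (1.618)
D = 2.671/1.888 ≈ 1.415 → root-2 (1.414)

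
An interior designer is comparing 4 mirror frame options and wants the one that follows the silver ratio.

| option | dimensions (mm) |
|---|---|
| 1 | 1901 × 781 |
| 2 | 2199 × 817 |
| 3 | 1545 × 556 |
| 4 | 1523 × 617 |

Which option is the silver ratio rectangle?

1

Ratios (long/short): 1 ≈ 2.434; 2 ≈ 2.692; 3 ≈ 2.779; 4 ≈ 2.468.
silver ratio ≈ 2.414; option 1 is nearest (Δ 0.020).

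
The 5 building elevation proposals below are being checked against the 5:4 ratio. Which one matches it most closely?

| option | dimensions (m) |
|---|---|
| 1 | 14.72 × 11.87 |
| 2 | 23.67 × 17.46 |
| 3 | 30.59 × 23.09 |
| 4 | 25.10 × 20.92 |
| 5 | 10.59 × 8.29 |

1

Target 5:4 ≈ 1.250.
1: 1.240 (Δ0.010)  2: 1.356 (Δ0.106)  3: 1.325 (Δ0.075)  4: 1.200 (Δ0.050)  5: 1.277 (Δ0.027)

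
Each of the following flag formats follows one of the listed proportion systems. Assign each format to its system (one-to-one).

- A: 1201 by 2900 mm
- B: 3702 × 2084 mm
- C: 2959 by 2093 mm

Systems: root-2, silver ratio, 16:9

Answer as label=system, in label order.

A=silver ratio, B=16:9, C=root-2

Ratios: A ≈ 2.415; B ≈ 1.776; C ≈ 1.414.
Targets: root-2 ≈ 1.414; silver ratio ≈ 2.414; 16:9 ≈ 1.778.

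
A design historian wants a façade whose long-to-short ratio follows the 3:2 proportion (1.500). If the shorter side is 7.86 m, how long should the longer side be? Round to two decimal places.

3:2 = 1.50000.
Longer side = 7.86 × 1.50000 ≈ 11.7900 → 11.79 m.

11.79 m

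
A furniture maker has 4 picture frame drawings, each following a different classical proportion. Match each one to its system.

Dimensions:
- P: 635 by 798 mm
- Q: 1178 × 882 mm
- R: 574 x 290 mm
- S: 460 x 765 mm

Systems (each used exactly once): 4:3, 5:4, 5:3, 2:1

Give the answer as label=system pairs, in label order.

Ratios: P ≈ 1.257; Q ≈ 1.336; R ≈ 1.979; S ≈ 1.663.
Targets: 4:3 ≈ 1.333; 5:4 ≈ 1.250; 5:3 ≈ 1.667; 2:1 ≈ 2.000.

P=5:4, Q=4:3, R=2:1, S=5:3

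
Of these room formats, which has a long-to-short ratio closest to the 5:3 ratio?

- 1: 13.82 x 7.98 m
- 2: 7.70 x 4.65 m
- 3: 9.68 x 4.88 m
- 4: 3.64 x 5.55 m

2

Ratios (long/short): 1 ≈ 1.732; 2 ≈ 1.656; 3 ≈ 1.984; 4 ≈ 1.525.
5:3 ≈ 1.667; option 2 is nearest (Δ 0.011).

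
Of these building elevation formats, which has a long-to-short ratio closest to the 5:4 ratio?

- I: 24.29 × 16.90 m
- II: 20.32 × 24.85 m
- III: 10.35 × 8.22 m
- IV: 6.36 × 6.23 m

Target 5:4 ≈ 1.250.
I: 1.437 (Δ0.187)  II: 1.223 (Δ0.027)  III: 1.259 (Δ0.009)  IV: 1.021 (Δ0.229)

III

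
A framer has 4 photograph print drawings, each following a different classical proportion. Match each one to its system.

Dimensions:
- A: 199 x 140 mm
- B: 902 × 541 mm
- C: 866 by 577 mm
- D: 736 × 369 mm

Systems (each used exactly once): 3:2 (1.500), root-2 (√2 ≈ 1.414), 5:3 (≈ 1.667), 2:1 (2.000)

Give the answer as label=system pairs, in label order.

A=root-2, B=5:3, C=3:2, D=2:1

Ratios: A ≈ 1.421; B ≈ 1.667; C ≈ 1.501; D ≈ 1.995.
Targets: 3:2 ≈ 1.500; root-2 ≈ 1.414; 5:3 ≈ 1.667; 2:1 ≈ 2.000.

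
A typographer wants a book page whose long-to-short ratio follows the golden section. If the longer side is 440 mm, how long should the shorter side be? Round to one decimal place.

golden ratio ≈ 1.61803.
Shorter side = 440 ÷ 1.61803 ≈ 271.936 → 271.9 mm.

271.9 mm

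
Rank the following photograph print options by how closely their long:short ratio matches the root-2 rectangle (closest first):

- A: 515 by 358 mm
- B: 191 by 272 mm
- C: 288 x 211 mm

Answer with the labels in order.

B, A, C

Ratios: A = 515 / 358 ≈ 1.439; B = 272 / 191 ≈ 1.424; C = 288 / 211 ≈ 1.365.
|Δ from 1.414|: A 0.025; B 0.010; C 0.049.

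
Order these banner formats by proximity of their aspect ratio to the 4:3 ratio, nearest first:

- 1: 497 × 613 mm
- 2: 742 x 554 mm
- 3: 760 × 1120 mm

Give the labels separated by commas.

1: 613/497 ≈ 1.233 → |1.233 − 1.333| = 0.100
2: 742/554 ≈ 1.339 → |1.339 − 1.333| = 0.006
3: 1120/760 ≈ 1.474 → |1.474 − 1.333| = 0.141

2, 1, 3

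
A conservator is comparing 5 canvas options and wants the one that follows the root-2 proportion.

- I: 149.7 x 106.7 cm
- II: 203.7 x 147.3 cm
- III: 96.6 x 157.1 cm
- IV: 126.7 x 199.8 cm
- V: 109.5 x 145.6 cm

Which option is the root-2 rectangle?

Target root-2 ≈ 1.414.
I: 1.403 (Δ0.011)  II: 1.383 (Δ0.031)  III: 1.626 (Δ0.212)  IV: 1.577 (Δ0.163)  V: 1.330 (Δ0.084)

I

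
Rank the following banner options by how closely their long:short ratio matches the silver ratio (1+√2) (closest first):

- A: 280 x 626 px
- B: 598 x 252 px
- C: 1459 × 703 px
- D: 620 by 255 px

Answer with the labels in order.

Ratios: A = 626 / 280 ≈ 2.236; B = 598 / 252 ≈ 2.373; C = 1459 / 703 ≈ 2.075; D = 620 / 255 ≈ 2.431.
|Δ from 2.414|: A 0.178; B 0.041; C 0.339; D 0.017.

D, B, A, C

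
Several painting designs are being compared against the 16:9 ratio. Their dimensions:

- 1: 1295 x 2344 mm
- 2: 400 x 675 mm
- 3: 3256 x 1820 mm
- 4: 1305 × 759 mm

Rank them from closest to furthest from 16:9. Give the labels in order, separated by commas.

1: 2344/1295 ≈ 1.810 → |1.810 − 1.778| = 0.032
2: 675/400 ≈ 1.688 → |1.688 − 1.778| = 0.090
3: 3256/1820 ≈ 1.789 → |1.789 − 1.778| = 0.011
4: 1305/759 ≈ 1.719 → |1.719 − 1.778| = 0.059

3, 1, 4, 2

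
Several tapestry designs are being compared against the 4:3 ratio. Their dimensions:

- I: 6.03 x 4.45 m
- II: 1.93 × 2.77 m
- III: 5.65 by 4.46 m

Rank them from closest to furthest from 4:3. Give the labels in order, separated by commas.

I: 6.03/4.45 ≈ 1.355 → |1.355 − 1.333| = 0.022
II: 2.77/1.93 ≈ 1.435 → |1.435 − 1.333| = 0.102
III: 5.65/4.46 ≈ 1.267 → |1.267 − 1.333| = 0.066

I, III, II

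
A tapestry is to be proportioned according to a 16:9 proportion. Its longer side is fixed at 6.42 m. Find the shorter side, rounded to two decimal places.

16:9 ≈ 1.77778.
Shorter side = 6.42 ÷ 1.77778 ≈ 3.6112 → 3.61 m.

3.61 m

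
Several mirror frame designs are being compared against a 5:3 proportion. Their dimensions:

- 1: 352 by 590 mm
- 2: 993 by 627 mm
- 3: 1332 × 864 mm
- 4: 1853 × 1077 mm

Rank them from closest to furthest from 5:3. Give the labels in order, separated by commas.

1, 4, 2, 3

Ratios: 1 = 590 / 352 ≈ 1.676; 2 = 993 / 627 ≈ 1.584; 3 = 1332 / 864 ≈ 1.542; 4 = 1853 / 1077 ≈ 1.721.
|Δ from 1.667|: 1 0.009; 2 0.083; 3 0.125; 4 0.054.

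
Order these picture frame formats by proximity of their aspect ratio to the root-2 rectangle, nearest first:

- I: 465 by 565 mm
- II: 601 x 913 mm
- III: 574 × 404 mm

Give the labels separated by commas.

I: 565/465 ≈ 1.215 → |1.215 − 1.414| = 0.199
II: 913/601 ≈ 1.519 → |1.519 − 1.414| = 0.105
III: 574/404 ≈ 1.421 → |1.421 − 1.414| = 0.007

III, II, I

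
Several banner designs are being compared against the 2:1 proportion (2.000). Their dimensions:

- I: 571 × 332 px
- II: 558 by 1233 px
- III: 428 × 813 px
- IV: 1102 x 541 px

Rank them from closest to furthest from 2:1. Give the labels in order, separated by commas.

IV, III, II, I

I: 571/332 ≈ 1.720 → |1.720 − 2.000| = 0.280
II: 1233/558 ≈ 2.210 → |2.210 − 2.000| = 0.210
III: 813/428 ≈ 1.900 → |1.900 − 2.000| = 0.100
IV: 1102/541 ≈ 2.037 → |2.037 − 2.000| = 0.037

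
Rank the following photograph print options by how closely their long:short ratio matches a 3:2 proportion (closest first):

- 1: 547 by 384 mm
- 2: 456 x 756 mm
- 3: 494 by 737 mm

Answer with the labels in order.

Ratios: 1 = 547 / 384 ≈ 1.424; 2 = 756 / 456 ≈ 1.658; 3 = 737 / 494 ≈ 1.492.
|Δ from 1.500|: 1 0.076; 2 0.158; 3 0.008.

3, 1, 2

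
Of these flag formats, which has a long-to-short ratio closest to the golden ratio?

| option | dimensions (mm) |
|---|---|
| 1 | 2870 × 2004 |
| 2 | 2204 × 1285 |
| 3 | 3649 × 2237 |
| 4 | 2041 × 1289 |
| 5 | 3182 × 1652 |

Target golden ratio ≈ 1.618.
1: 1.432 (Δ0.186)  2: 1.715 (Δ0.097)  3: 1.631 (Δ0.013)  4: 1.583 (Δ0.035)  5: 1.926 (Δ0.308)

3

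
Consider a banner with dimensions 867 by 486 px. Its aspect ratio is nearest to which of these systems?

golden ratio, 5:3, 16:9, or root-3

16:9

Ratio = 867 / 486 ≈ 1.784.
Distances: golden ratio 1.618 (Δ 0.166); 5:3 1.667 (Δ 0.117); 16:9 1.778 (Δ 0.006); root-3 1.732 (Δ 0.052).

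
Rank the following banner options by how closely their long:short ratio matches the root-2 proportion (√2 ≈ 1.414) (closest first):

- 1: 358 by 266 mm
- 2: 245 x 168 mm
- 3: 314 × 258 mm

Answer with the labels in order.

2, 1, 3

1: 358/266 ≈ 1.346 → |1.346 − 1.414| = 0.068
2: 245/168 ≈ 1.458 → |1.458 − 1.414| = 0.044
3: 314/258 ≈ 1.217 → |1.217 − 1.414| = 0.197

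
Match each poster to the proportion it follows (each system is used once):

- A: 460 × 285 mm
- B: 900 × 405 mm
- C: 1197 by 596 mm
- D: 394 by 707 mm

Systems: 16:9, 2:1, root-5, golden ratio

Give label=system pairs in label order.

A=golden ratio, B=root-5, C=2:1, D=16:9

A = 460/285 ≈ 1.614 → golden ratio (1.618)
B = 900/405 ≈ 2.222 → root-5 (2.236)
C = 1197/596 ≈ 2.008 → 2:1 (2.000)
D = 707/394 ≈ 1.794 → 16:9 (1.778)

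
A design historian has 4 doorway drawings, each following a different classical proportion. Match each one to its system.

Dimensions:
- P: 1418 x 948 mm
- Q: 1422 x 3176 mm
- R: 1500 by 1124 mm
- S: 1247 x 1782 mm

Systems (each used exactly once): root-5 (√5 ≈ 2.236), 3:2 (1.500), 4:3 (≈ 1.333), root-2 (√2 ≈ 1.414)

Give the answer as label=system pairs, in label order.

P=3:2, Q=root-5, R=4:3, S=root-2

P = 1418/948 ≈ 1.496 → 3:2 (1.500)
Q = 3176/1422 ≈ 2.233 → root-5 (2.236)
R = 1500/1124 ≈ 1.335 → 4:3 (1.333)
S = 1782/1247 ≈ 1.429 → root-2 (1.414)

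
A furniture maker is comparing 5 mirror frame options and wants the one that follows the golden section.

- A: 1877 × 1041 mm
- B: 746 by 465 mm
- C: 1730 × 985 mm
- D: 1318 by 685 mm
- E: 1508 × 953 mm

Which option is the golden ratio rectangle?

B

Ratios (long/short): A ≈ 1.803; B ≈ 1.604; C ≈ 1.756; D ≈ 1.924; E ≈ 1.582.
golden ratio ≈ 1.618; option B is nearest (Δ 0.014).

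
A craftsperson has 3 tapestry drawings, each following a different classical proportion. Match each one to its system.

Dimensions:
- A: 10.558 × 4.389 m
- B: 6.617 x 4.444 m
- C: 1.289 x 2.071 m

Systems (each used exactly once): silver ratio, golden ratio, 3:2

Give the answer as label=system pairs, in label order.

A=silver ratio, B=3:2, C=golden ratio

Ratios: A ≈ 2.406; B ≈ 1.489; C ≈ 1.607.
Targets: silver ratio ≈ 2.414; golden ratio ≈ 1.618; 3:2 ≈ 1.500.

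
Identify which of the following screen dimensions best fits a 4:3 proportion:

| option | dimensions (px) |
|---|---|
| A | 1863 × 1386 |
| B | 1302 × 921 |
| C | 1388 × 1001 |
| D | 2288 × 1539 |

Ratios (long/short): A ≈ 1.344; B ≈ 1.414; C ≈ 1.387; D ≈ 1.487.
4:3 ≈ 1.333; option A is nearest (Δ 0.011).

A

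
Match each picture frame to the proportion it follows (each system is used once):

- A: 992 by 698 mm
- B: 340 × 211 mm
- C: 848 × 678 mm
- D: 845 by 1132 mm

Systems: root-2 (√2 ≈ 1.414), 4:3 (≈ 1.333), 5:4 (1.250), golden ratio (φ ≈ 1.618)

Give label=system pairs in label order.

A = 992/698 ≈ 1.421 → root-2 (1.414)
B = 340/211 ≈ 1.611 → golden ratio (1.618)
C = 848/678 ≈ 1.251 → 5:4 (1.250)
D = 1132/845 ≈ 1.340 → 4:3 (1.333)

A=root-2, B=golden ratio, C=5:4, D=4:3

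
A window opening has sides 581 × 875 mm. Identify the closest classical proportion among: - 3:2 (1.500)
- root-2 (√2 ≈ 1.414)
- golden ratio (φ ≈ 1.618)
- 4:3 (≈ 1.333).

3:2

Ratio = 875 / 581 ≈ 1.506.
Distances: 3:2 1.500 (Δ 0.006); root-2 1.414 (Δ 0.092); golden ratio 1.618 (Δ 0.112); 4:3 1.333 (Δ 0.173).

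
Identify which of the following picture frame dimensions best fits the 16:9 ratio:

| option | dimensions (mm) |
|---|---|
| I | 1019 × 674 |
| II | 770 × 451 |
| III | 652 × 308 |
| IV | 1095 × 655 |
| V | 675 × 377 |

V

Ratios (long/short): I ≈ 1.512; II ≈ 1.707; III ≈ 2.117; IV ≈ 1.672; V ≈ 1.790.
16:9 ≈ 1.778; option V is nearest (Δ 0.012).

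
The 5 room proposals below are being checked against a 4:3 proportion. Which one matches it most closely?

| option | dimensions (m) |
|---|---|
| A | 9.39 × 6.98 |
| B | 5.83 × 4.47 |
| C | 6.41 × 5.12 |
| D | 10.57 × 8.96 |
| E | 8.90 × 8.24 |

Ratios (long/short): A ≈ 1.345; B ≈ 1.304; C ≈ 1.252; D ≈ 1.180; E ≈ 1.080.
4:3 ≈ 1.333; option A is nearest (Δ 0.012).

A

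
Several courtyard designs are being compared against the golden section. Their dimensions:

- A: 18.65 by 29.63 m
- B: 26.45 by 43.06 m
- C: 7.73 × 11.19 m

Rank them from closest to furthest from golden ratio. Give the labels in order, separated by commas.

A: 29.63/18.65 ≈ 1.589 → |1.589 − 1.618| = 0.029
B: 43.06/26.45 ≈ 1.628 → |1.628 − 1.618| = 0.010
C: 11.19/7.73 ≈ 1.448 → |1.448 − 1.618| = 0.170

B, A, C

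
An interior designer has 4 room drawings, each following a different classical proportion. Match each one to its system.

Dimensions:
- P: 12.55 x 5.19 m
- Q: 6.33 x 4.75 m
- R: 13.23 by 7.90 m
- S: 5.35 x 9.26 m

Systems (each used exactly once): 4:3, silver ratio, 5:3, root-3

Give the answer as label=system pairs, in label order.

Ratios: P ≈ 2.418; Q ≈ 1.333; R ≈ 1.675; S ≈ 1.731.
Targets: 4:3 ≈ 1.333; silver ratio ≈ 2.414; 5:3 ≈ 1.667; root-3 ≈ 1.732.

P=silver ratio, Q=4:3, R=5:3, S=root-3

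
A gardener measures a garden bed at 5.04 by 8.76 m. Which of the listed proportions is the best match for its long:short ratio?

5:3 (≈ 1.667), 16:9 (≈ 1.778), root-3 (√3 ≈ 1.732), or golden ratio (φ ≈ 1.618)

8.76/5.04 ≈ 1.738. Nearest candidates are root-3 (1.732, off by 0.006) and 16:9 (1.778, off by 0.040).

root-3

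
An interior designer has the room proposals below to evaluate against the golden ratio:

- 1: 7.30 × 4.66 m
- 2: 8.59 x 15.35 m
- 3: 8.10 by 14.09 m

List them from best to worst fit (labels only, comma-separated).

Ratios: 1 = 7.30 / 4.66 ≈ 1.567; 2 = 15.35 / 8.59 ≈ 1.787; 3 = 14.09 / 8.10 ≈ 1.740.
|Δ from 1.618|: 1 0.051; 2 0.169; 3 0.122.

1, 3, 2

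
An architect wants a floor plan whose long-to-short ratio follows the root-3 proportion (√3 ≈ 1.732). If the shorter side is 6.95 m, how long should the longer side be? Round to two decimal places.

root-3 ≈ 1.73205.
Longer side = 6.95 × 1.73205 ≈ 12.0377 → 12.04 m.

12.04 m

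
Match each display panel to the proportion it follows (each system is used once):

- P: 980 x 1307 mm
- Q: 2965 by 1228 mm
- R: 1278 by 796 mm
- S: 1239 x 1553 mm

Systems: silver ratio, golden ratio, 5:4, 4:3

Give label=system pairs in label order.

P = 1307/980 ≈ 1.334 → 4:3 (1.333)
Q = 2965/1228 ≈ 2.414 → silver ratio (2.414)
R = 1278/796 ≈ 1.606 → golden ratio (1.618)
S = 1553/1239 ≈ 1.253 → 5:4 (1.250)

P=4:3, Q=silver ratio, R=golden ratio, S=5:4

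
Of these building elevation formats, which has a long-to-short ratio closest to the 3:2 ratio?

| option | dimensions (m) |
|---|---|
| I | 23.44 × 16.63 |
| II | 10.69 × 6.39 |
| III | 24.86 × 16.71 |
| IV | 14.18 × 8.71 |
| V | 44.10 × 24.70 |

III

Target 3:2 ≈ 1.500.
I: 1.410 (Δ0.090)  II: 1.673 (Δ0.173)  III: 1.488 (Δ0.012)  IV: 1.628 (Δ0.128)  V: 1.785 (Δ0.285)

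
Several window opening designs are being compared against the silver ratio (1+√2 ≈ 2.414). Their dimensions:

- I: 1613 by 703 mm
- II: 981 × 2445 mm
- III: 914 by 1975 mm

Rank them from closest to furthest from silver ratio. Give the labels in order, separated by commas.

II, I, III

Ratios: I = 1613 / 703 ≈ 2.294; II = 2445 / 981 ≈ 2.492; III = 1975 / 914 ≈ 2.161.
|Δ from 2.414|: I 0.120; II 0.078; III 0.253.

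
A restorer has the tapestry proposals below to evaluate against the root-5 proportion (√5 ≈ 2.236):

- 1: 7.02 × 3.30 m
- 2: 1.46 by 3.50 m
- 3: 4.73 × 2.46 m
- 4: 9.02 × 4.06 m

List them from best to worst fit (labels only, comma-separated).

4, 1, 2, 3

Ratios: 1 = 7.02 / 3.30 ≈ 2.127; 2 = 3.50 / 1.46 ≈ 2.397; 3 = 4.73 / 2.46 ≈ 1.923; 4 = 9.02 / 4.06 ≈ 2.222.
|Δ from 2.236|: 1 0.109; 2 0.161; 3 0.313; 4 0.014.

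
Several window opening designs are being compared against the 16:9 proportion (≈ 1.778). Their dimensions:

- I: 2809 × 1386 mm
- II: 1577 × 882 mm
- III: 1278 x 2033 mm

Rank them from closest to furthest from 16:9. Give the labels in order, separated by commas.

I: 2809/1386 ≈ 2.027 → |2.027 − 1.778| = 0.249
II: 1577/882 ≈ 1.788 → |1.788 − 1.778| = 0.010
III: 2033/1278 ≈ 1.591 → |1.591 − 1.778| = 0.187

II, III, I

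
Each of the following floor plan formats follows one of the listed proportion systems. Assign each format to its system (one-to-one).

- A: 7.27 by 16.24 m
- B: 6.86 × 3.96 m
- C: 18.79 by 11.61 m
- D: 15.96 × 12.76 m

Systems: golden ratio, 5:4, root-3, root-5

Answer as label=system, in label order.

Ratios: A ≈ 2.234; B ≈ 1.732; C ≈ 1.618; D ≈ 1.251.
Targets: golden ratio ≈ 1.618; 5:4 ≈ 1.250; root-3 ≈ 1.732; root-5 ≈ 2.236.

A=root-5, B=root-3, C=golden ratio, D=5:4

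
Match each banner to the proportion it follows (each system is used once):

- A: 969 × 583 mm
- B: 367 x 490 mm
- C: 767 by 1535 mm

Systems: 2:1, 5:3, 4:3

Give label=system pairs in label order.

A=5:3, B=4:3, C=2:1

Ratios: A ≈ 1.662; B ≈ 1.335; C ≈ 2.001.
Targets: 2:1 ≈ 2.000; 5:3 ≈ 1.667; 4:3 ≈ 1.333.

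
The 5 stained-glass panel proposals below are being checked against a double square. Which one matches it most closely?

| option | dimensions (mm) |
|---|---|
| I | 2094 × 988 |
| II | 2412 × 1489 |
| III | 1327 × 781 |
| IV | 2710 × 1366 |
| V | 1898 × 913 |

Target 2:1 ≈ 2.000.
I: 2.119 (Δ0.119)  II: 1.620 (Δ0.380)  III: 1.699 (Δ0.301)  IV: 1.984 (Δ0.016)  V: 2.079 (Δ0.079)

IV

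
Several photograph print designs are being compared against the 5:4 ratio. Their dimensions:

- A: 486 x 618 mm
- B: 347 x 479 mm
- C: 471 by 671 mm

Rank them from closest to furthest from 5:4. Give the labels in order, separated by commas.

A: 618/486 ≈ 1.272 → |1.272 − 1.250| = 0.022
B: 479/347 ≈ 1.380 → |1.380 − 1.250| = 0.130
C: 671/471 ≈ 1.425 → |1.425 − 1.250| = 0.175

A, B, C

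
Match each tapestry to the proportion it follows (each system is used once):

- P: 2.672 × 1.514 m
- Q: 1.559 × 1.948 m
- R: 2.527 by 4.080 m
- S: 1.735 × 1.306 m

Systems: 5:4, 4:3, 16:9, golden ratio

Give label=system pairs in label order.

P=16:9, Q=5:4, R=golden ratio, S=4:3

P = 2.672/1.514 ≈ 1.765 → 16:9 (1.778)
Q = 1.948/1.559 ≈ 1.250 → 5:4 (1.250)
R = 4.080/2.527 ≈ 1.615 → golden ratio (1.618)
S = 1.735/1.306 ≈ 1.328 → 4:3 (1.333)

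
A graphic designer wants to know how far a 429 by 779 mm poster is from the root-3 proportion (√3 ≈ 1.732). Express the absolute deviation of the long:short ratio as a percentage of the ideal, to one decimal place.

4.8%

Ratio = 779 / 429 ≈ 1.8159.
Ideal root-3 ≈ 1.7321. |1.8159 − 1.7321| / 1.7321 ≈ 4.84% → 4.8%.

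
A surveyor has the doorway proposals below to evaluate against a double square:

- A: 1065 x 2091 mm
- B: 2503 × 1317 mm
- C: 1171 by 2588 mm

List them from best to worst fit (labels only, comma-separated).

A: 2091/1065 ≈ 1.963 → |1.963 − 2.000| = 0.037
B: 2503/1317 ≈ 1.901 → |1.901 − 2.000| = 0.099
C: 2588/1171 ≈ 2.210 → |2.210 − 2.000| = 0.210

A, B, C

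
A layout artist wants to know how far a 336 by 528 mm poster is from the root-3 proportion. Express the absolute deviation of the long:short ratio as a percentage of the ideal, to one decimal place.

9.3%

Ratio = 528 / 336 ≈ 1.5714.
Ideal root-3 ≈ 1.7321. |1.5714 − 1.7321| / 1.7321 ≈ 9.28% → 9.3%.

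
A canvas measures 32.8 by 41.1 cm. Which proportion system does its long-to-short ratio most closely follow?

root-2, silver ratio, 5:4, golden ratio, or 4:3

Ratio = 41.1 / 32.8 ≈ 1.253.
Distances: root-2 1.414 (Δ 0.161); silver ratio 2.414 (Δ 1.161); 5:4 1.250 (Δ 0.003); golden ratio 1.618 (Δ 0.365); 4:3 1.333 (Δ 0.080).

5:4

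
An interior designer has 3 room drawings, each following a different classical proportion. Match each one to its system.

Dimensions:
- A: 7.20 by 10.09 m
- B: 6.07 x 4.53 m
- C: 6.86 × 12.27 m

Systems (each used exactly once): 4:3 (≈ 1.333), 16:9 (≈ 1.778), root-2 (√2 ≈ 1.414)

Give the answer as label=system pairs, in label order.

A=root-2, B=4:3, C=16:9

A = 10.09/7.20 ≈ 1.401 → root-2 (1.414)
B = 6.07/4.53 ≈ 1.340 → 4:3 (1.333)
C = 12.27/6.86 ≈ 1.789 → 16:9 (1.778)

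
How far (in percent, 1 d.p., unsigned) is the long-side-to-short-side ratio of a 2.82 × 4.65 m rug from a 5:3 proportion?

1.1%

Ratio = 4.65 / 2.82 ≈ 1.6489.
Ideal 5:3 ≈ 1.6667. |1.6489 − 1.6667| / 1.6667 ≈ 1.07% → 1.1%.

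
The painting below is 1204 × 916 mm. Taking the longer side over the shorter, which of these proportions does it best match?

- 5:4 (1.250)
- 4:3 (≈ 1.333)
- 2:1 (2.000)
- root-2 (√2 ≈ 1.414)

1204/916 ≈ 1.314. Nearest candidates are 4:3 (1.333, off by 0.019) and 5:4 (1.250, off by 0.064).

4:3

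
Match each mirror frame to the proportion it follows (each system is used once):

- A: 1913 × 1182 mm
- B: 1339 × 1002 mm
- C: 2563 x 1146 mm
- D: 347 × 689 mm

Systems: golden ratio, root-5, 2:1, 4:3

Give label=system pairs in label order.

A=golden ratio, B=4:3, C=root-5, D=2:1

Ratios: A ≈ 1.618; B ≈ 1.336; C ≈ 2.236; D ≈ 1.986.
Targets: golden ratio ≈ 1.618; root-5 ≈ 2.236; 2:1 ≈ 2.000; 4:3 ≈ 1.333.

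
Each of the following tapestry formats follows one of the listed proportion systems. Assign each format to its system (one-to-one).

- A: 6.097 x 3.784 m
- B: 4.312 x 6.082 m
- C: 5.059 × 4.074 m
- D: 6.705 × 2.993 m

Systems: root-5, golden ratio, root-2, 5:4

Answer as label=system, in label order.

A = 6.097/3.784 ≈ 1.611 → golden ratio (1.618)
B = 6.082/4.312 ≈ 1.410 → root-2 (1.414)
C = 5.059/4.074 ≈ 1.242 → 5:4 (1.250)
D = 6.705/2.993 ≈ 2.240 → root-5 (2.236)

A=golden ratio, B=root-2, C=5:4, D=root-5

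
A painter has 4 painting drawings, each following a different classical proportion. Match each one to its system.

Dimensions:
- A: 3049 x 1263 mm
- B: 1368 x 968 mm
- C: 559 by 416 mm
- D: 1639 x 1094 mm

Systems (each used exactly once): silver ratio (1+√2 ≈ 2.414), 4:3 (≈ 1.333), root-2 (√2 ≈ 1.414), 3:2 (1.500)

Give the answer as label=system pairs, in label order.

A = 3049/1263 ≈ 2.414 → silver ratio (2.414)
B = 1368/968 ≈ 1.413 → root-2 (1.414)
C = 559/416 ≈ 1.344 → 4:3 (1.333)
D = 1639/1094 ≈ 1.498 → 3:2 (1.500)

A=silver ratio, B=root-2, C=4:3, D=3:2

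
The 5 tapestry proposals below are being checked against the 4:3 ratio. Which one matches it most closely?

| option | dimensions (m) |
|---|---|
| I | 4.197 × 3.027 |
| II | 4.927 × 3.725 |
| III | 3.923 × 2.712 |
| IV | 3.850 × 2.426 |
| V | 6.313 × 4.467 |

II

Ratios (long/short): I ≈ 1.387; II ≈ 1.323; III ≈ 1.447; IV ≈ 1.587; V ≈ 1.413.
4:3 ≈ 1.333; option II is nearest (Δ 0.010).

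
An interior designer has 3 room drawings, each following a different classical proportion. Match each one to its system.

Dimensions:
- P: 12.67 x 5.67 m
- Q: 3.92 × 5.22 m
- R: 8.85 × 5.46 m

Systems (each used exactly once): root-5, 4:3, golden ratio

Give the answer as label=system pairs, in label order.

P=root-5, Q=4:3, R=golden ratio

Ratios: P ≈ 2.235; Q ≈ 1.332; R ≈ 1.621.
Targets: root-5 ≈ 2.236; 4:3 ≈ 1.333; golden ratio ≈ 1.618.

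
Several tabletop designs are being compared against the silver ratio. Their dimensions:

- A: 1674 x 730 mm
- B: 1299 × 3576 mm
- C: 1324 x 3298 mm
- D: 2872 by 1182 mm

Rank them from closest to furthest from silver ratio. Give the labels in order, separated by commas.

A: 1674/730 ≈ 2.293 → |2.293 − 2.414| = 0.121
B: 3576/1299 ≈ 2.753 → |2.753 − 2.414| = 0.339
C: 3298/1324 ≈ 2.491 → |2.491 − 2.414| = 0.077
D: 2872/1182 ≈ 2.430 → |2.430 − 2.414| = 0.016

D, C, A, B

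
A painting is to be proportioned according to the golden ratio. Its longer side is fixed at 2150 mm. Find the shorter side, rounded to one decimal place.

1328.8 mm

golden ratio ≈ 1.61803.
Shorter side = 2150 ÷ 1.61803 ≈ 1328.776 → 1328.8 mm.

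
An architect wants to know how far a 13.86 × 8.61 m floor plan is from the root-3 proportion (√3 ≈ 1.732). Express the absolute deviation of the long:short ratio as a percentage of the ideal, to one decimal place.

Ratio = 13.86 / 8.61 ≈ 1.6098.
Ideal root-3 ≈ 1.7321. |1.6098 − 1.7321| / 1.7321 ≈ 7.06% → 7.1%.

7.1%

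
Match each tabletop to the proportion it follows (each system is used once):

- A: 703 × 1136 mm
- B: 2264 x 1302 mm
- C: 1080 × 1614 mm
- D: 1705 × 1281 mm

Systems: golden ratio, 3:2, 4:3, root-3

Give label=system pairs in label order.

A=golden ratio, B=root-3, C=3:2, D=4:3

Ratios: A ≈ 1.616; B ≈ 1.739; C ≈ 1.494; D ≈ 1.331.
Targets: golden ratio ≈ 1.618; 3:2 ≈ 1.500; 4:3 ≈ 1.333; root-3 ≈ 1.732.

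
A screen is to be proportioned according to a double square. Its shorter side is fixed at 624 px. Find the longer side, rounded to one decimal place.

2:1 = 2.00000.
Longer side = 624 × 2.00000 ≈ 1248.000 → 1248.0 px.

1248.0 px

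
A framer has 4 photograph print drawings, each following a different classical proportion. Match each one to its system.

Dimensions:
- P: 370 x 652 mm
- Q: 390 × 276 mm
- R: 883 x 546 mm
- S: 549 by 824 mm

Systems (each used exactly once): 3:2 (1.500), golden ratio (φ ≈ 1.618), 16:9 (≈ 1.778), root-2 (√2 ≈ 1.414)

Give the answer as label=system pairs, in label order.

P = 652/370 ≈ 1.762 → 16:9 (1.778)
Q = 390/276 ≈ 1.413 → root-2 (1.414)
R = 883/546 ≈ 1.617 → golden ratio (1.618)
S = 824/549 ≈ 1.501 → 3:2 (1.500)

P=16:9, Q=root-2, R=golden ratio, S=3:2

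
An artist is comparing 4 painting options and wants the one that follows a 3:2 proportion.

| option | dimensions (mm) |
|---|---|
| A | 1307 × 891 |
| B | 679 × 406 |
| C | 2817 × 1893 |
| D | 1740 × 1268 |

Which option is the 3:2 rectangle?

Ratios (long/short): A ≈ 1.467; B ≈ 1.672; C ≈ 1.488; D ≈ 1.372.
3:2 ≈ 1.500; option C is nearest (Δ 0.012).

C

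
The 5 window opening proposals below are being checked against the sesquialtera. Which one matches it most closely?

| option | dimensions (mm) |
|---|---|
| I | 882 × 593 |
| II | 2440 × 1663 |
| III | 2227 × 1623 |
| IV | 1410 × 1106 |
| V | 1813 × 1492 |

Ratios (long/short): I ≈ 1.487; II ≈ 1.467; III ≈ 1.372; IV ≈ 1.275; V ≈ 1.215.
3:2 ≈ 1.500; option I is nearest (Δ 0.013).

I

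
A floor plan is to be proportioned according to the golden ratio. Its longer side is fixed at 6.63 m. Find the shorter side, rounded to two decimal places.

4.10 m

golden ratio ≈ 1.61803.
Shorter side = 6.63 ÷ 1.61803 ≈ 4.0976 → 4.10 m.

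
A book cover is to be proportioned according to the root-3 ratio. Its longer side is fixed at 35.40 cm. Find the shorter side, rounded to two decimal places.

root-3 ≈ 1.73205.
Shorter side = 35.40 ÷ 1.73205 ≈ 20.4382 → 20.44 cm.

20.44 cm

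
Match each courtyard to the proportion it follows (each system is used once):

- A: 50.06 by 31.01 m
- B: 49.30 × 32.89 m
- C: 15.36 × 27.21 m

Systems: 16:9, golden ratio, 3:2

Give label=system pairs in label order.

A = 50.06/31.01 ≈ 1.614 → golden ratio (1.618)
B = 49.30/32.89 ≈ 1.499 → 3:2 (1.500)
C = 27.21/15.36 ≈ 1.771 → 16:9 (1.778)

A=golden ratio, B=3:2, C=16:9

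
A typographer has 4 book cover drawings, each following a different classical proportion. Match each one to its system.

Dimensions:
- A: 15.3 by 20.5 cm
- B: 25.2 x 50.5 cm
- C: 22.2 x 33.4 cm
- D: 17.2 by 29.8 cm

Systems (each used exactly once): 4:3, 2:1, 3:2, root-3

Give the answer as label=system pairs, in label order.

A=4:3, B=2:1, C=3:2, D=root-3

A = 20.5/15.3 ≈ 1.340 → 4:3 (1.333)
B = 50.5/25.2 ≈ 2.004 → 2:1 (2.000)
C = 33.4/22.2 ≈ 1.505 → 3:2 (1.500)
D = 29.8/17.2 ≈ 1.733 → root-3 (1.732)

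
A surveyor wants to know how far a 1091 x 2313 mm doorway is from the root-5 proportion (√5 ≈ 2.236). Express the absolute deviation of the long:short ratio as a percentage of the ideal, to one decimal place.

Ratio = 2313 / 1091 ≈ 2.1201.
Ideal root-5 ≈ 2.2361. |2.1201 − 2.2361| / 2.2361 ≈ 5.19% → 5.2%.

5.2%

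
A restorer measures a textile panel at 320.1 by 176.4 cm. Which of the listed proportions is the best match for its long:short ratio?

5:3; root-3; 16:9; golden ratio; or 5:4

Ratio = 320.1 / 176.4 ≈ 1.815.
Distances: 5:3 1.667 (Δ 0.148); root-3 1.732 (Δ 0.083); 16:9 1.778 (Δ 0.037); golden ratio 1.618 (Δ 0.197); 5:4 1.250 (Δ 0.565).

16:9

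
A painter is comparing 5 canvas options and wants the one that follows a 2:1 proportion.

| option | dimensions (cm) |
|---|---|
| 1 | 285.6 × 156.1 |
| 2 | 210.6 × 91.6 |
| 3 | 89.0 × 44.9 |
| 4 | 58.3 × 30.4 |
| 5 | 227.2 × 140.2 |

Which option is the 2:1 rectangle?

Ratios (long/short): 1 ≈ 1.830; 2 ≈ 2.299; 3 ≈ 1.982; 4 ≈ 1.918; 5 ≈ 1.621.
2:1 ≈ 2.000; option 3 is nearest (Δ 0.018).

3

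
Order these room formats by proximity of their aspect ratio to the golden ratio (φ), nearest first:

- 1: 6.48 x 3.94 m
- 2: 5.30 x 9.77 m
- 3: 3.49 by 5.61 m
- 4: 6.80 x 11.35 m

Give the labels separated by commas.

Ratios: 1 = 6.48 / 3.94 ≈ 1.645; 2 = 9.77 / 5.30 ≈ 1.843; 3 = 5.61 / 3.49 ≈ 1.607; 4 = 11.35 / 6.80 ≈ 1.669.
|Δ from 1.618|: 1 0.027; 2 0.225; 3 0.011; 4 0.051.

3, 1, 4, 2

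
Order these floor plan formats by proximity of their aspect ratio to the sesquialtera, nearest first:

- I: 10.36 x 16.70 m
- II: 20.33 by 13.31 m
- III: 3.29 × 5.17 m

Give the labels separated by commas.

Ratios: I = 16.70 / 10.36 ≈ 1.612; II = 20.33 / 13.31 ≈ 1.527; III = 5.17 / 3.29 ≈ 1.571.
|Δ from 1.500|: I 0.112; II 0.027; III 0.071.

II, III, I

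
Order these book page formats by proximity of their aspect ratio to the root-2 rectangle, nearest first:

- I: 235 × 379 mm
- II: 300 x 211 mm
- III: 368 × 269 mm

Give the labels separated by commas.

II, III, I

I: 379/235 ≈ 1.613 → |1.613 − 1.414| = 0.199
II: 300/211 ≈ 1.422 → |1.422 − 1.414| = 0.008
III: 368/269 ≈ 1.368 → |1.368 − 1.414| = 0.046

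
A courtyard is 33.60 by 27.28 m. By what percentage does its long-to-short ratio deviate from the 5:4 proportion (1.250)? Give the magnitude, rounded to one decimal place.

Ratio = 33.60 / 27.28 ≈ 1.2317.
Ideal 5:4 = 1.2500. |1.2317 − 1.2500| / 1.2500 ≈ 1.46% → 1.5%.

1.5%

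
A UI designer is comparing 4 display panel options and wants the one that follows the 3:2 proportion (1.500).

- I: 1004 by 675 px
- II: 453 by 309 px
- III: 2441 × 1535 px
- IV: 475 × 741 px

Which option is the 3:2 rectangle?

Ratios (long/short): I ≈ 1.487; II ≈ 1.466; III ≈ 1.590; IV ≈ 1.560.
3:2 ≈ 1.500; option I is nearest (Δ 0.013).

I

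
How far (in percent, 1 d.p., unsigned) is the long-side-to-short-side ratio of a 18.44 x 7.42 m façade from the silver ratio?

Ratio = 18.44 / 7.42 ≈ 2.4852.
Ideal silver ratio ≈ 2.4142. |2.4852 − 2.4142| / 2.4142 ≈ 2.94% → 2.9%.

2.9%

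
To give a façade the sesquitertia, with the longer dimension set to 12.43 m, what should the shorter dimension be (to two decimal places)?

4:3 ≈ 1.33333.
Shorter side = 12.43 ÷ 1.33333 ≈ 9.3225 → 9.32 m.

9.32 m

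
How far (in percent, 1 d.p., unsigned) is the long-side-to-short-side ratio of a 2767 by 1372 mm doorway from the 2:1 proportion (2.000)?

Ratio = 2767 / 1372 ≈ 2.0168.
Ideal 2:1 = 2.0000. |2.0168 − 2.0000| / 2.0000 ≈ 0.84% → 0.8%.

0.8%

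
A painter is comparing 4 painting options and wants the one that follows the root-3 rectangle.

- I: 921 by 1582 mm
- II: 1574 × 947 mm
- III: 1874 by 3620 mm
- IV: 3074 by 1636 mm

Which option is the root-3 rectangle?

I

Ratios (long/short): I ≈ 1.718; II ≈ 1.662; III ≈ 1.932; IV ≈ 1.879.
root-3 ≈ 1.732; option I is nearest (Δ 0.014).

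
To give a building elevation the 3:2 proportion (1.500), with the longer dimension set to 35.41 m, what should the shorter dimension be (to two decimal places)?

23.61 m

3:2 = 1.50000.
Shorter side = 35.41 ÷ 1.50000 ≈ 23.6067 → 23.61 m.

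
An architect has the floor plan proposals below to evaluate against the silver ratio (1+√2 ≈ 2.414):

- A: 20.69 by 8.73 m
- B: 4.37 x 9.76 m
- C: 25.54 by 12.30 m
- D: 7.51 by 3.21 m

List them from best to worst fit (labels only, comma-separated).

A: 20.69/8.73 ≈ 2.370 → |2.370 − 2.414| = 0.044
B: 9.76/4.37 ≈ 2.233 → |2.233 − 2.414| = 0.181
C: 25.54/12.30 ≈ 2.076 → |2.076 − 2.414| = 0.338
D: 7.51/3.21 ≈ 2.340 → |2.340 − 2.414| = 0.074

A, D, B, C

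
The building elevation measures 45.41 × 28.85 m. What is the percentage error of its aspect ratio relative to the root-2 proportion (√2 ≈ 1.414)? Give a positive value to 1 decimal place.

11.3%

Ratio = 45.41 / 28.85 ≈ 1.5740.
Ideal root-2 ≈ 1.4142. |1.5740 − 1.4142| / 1.4142 ≈ 11.30% → 11.3%.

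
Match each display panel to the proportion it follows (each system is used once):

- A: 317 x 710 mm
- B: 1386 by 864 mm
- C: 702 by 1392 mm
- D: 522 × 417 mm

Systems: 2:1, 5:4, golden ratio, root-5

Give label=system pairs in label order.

A=root-5, B=golden ratio, C=2:1, D=5:4

Ratios: A ≈ 2.240; B ≈ 1.604; C ≈ 1.983; D ≈ 1.252.
Targets: 2:1 ≈ 2.000; 5:4 ≈ 1.250; golden ratio ≈ 1.618; root-5 ≈ 2.236.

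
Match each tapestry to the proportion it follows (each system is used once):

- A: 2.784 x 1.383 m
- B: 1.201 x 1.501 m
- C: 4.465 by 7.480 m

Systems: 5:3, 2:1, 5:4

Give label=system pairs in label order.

A=2:1, B=5:4, C=5:3

A = 2.784/1.383 ≈ 2.013 → 2:1 (2.000)
B = 1.501/1.201 ≈ 1.250 → 5:4 (1.250)
C = 7.480/4.465 ≈ 1.675 → 5:3 (1.667)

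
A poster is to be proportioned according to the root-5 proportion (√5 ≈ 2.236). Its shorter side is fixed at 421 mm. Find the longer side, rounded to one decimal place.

941.4 mm

root-5 ≈ 2.23607.
Longer side = 421 × 2.23607 ≈ 941.385 → 941.4 mm.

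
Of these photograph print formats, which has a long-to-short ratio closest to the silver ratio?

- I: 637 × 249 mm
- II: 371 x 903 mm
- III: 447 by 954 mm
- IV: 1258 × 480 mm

II

Target silver ratio ≈ 2.414.
I: 2.558 (Δ0.144)  II: 2.434 (Δ0.020)  III: 2.134 (Δ0.280)  IV: 2.621 (Δ0.207)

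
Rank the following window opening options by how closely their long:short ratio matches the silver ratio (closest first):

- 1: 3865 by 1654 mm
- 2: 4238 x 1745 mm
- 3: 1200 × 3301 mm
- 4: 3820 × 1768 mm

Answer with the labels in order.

2, 1, 4, 3

Ratios: 1 = 3865 / 1654 ≈ 2.337; 2 = 4238 / 1745 ≈ 2.429; 3 = 3301 / 1200 ≈ 2.751; 4 = 3820 / 1768 ≈ 2.161.
|Δ from 2.414|: 1 0.077; 2 0.015; 3 0.337; 4 0.253.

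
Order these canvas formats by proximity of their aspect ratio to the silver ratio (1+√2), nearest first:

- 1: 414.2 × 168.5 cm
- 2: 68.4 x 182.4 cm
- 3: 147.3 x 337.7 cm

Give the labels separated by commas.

Ratios: 1 = 414.2 / 168.5 ≈ 2.458; 2 = 182.4 / 68.4 ≈ 2.667; 3 = 337.7 / 147.3 ≈ 2.293.
|Δ from 2.414|: 1 0.044; 2 0.253; 3 0.121.

1, 3, 2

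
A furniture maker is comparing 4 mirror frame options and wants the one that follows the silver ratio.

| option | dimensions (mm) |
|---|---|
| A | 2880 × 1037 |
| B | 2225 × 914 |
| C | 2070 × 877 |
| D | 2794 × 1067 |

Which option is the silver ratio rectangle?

Target silver ratio ≈ 2.414.
A: 2.777 (Δ0.363)  B: 2.434 (Δ0.020)  C: 2.360 (Δ0.054)  D: 2.619 (Δ0.205)

B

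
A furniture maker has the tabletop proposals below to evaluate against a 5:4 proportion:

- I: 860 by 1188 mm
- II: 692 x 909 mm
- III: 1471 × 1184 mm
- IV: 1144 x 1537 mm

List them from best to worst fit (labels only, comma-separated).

III, II, IV, I

Ratios: I = 1188 / 860 ≈ 1.381; II = 909 / 692 ≈ 1.314; III = 1471 / 1184 ≈ 1.242; IV = 1537 / 1144 ≈ 1.344.
|Δ from 1.250|: I 0.131; II 0.064; III 0.008; IV 0.094.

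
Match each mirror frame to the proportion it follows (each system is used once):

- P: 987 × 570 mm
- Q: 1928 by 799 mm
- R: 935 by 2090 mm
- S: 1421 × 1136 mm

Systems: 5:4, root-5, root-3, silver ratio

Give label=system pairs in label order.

Ratios: P ≈ 1.732; Q ≈ 2.413; R ≈ 2.235; S ≈ 1.251.
Targets: 5:4 ≈ 1.250; root-5 ≈ 2.236; root-3 ≈ 1.732; silver ratio ≈ 2.414.

P=root-3, Q=silver ratio, R=root-5, S=5:4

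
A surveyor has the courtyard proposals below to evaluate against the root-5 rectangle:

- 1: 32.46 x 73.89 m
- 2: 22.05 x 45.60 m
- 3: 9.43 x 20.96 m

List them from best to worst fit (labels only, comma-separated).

1: 73.89/32.46 ≈ 2.276 → |2.276 − 2.236| = 0.040
2: 45.60/22.05 ≈ 2.068 → |2.068 − 2.236| = 0.168
3: 20.96/9.43 ≈ 2.223 → |2.223 − 2.236| = 0.013

3, 1, 2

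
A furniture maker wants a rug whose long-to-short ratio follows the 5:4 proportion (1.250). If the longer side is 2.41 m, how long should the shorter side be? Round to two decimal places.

5:4 = 1.25000.
Shorter side = 2.41 ÷ 1.25000 ≈ 1.9280 → 1.93 m.

1.93 m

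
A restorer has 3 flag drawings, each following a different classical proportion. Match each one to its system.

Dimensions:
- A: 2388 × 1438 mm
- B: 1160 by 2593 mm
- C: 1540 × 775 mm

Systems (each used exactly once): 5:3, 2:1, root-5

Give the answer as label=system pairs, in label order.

A=5:3, B=root-5, C=2:1

Ratios: A ≈ 1.661; B ≈ 2.235; C ≈ 1.987.
Targets: 5:3 ≈ 1.667; 2:1 ≈ 2.000; root-5 ≈ 2.236.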